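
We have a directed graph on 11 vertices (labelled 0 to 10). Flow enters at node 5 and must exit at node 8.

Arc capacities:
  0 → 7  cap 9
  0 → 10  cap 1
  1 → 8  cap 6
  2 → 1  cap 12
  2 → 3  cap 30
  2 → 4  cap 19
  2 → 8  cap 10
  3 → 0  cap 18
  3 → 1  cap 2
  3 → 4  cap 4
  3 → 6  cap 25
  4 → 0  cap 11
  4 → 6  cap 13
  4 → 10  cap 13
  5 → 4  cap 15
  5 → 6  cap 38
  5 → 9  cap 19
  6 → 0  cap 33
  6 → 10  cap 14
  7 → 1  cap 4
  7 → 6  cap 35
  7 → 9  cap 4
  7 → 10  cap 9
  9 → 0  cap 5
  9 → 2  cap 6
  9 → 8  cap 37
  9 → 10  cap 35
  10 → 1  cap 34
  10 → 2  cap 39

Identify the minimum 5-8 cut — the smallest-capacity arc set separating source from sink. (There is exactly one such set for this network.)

augment #1: 5→9→8 push 19
augment #2: 5→4→10→1→8 push 6
augment #3: 5→4→10→2→8 push 7
augment #4: 5→6→10→2→8 push 3
augment #5: 5→4→0→7→9→8 push 2
augment #6: 5→6→0→7→9→8 push 2
max flow = 39; residual-reachable set from 5 gives S-side
cut edges (S→T): {(1,8), (2,8), (5,9), (7,9)} total cap 39

Min-cut arcs: {(1,8), (2,8), (5,9), (7,9)} (total capacity 39)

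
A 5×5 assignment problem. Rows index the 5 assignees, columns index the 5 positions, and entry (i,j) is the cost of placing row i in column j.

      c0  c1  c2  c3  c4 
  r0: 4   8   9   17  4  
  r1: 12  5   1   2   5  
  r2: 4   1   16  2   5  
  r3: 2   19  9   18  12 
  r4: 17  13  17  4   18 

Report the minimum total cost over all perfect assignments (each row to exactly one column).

optimal assignment: row0→col4 (cost 4), row1→col2 (cost 1), row2→col1 (cost 1), row3→col0 (cost 2), row4→col3 (cost 4)
total = 4 + 1 + 1 + 2 + 4 = 12

Minimum assignment cost: 12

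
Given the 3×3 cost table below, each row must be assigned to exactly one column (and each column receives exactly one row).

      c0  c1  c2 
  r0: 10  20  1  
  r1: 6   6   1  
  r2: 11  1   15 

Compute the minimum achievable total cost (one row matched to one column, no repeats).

Minimum assignment cost: 8

optimal assignment: row0→col2 (cost 1), row1→col0 (cost 6), row2→col1 (cost 1)
total = 1 + 6 + 1 = 8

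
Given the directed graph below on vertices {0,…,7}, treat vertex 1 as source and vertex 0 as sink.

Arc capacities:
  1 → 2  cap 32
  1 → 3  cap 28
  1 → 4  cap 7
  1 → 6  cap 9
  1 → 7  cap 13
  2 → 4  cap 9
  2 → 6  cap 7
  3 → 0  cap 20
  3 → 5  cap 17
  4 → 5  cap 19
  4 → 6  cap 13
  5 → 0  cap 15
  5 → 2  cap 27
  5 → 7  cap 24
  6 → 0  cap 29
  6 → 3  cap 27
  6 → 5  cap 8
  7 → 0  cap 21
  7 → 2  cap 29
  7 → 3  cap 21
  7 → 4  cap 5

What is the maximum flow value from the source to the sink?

augment #1: 1→3→0 bottleneck 20, total now 20
augment #2: 1→6→0 bottleneck 9, total now 29
augment #3: 1→7→0 bottleneck 13, total now 42
augment #4: 1→2→6→0 bottleneck 7, total now 49
augment #5: 1→3→5→0 bottleneck 8, total now 57
augment #6: 1→4→5→0 bottleneck 7, total now 64
augment #7: 1→2→4→6→0 bottleneck 9, total now 73

Maximum flow value: 73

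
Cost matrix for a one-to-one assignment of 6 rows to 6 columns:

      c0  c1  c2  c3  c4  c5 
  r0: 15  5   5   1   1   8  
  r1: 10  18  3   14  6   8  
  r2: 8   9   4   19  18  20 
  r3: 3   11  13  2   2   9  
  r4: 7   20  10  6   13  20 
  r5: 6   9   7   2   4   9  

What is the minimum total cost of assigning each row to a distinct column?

Minimum assignment cost: 28

optimal assignment: row0→col1 (cost 5), row1→col5 (cost 8), row2→col2 (cost 4), row3→col4 (cost 2), row4→col0 (cost 7), row5→col3 (cost 2)
total = 5 + 8 + 4 + 2 + 7 + 2 = 28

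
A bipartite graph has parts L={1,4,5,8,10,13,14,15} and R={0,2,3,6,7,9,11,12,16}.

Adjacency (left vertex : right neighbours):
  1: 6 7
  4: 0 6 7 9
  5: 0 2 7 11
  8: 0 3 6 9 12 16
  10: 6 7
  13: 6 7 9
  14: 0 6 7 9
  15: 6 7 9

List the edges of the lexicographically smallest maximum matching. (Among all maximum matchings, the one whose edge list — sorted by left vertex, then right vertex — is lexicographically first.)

Lex-smallest maximum matching: {(1,6), (4,0), (5,2), (8,3), (10,7), (13,9)}

|M| = 6 (so the lex-smallest maximum matching has 6 edges)
process left vertices in ascending order; for each, take the smallest-labelled available neighbour that still permits 6 edges overall, or leave it unmatched if none does
lex-smallest matching: {1-6, 4-0, 5-2, 8-3, 10-7, 13-9}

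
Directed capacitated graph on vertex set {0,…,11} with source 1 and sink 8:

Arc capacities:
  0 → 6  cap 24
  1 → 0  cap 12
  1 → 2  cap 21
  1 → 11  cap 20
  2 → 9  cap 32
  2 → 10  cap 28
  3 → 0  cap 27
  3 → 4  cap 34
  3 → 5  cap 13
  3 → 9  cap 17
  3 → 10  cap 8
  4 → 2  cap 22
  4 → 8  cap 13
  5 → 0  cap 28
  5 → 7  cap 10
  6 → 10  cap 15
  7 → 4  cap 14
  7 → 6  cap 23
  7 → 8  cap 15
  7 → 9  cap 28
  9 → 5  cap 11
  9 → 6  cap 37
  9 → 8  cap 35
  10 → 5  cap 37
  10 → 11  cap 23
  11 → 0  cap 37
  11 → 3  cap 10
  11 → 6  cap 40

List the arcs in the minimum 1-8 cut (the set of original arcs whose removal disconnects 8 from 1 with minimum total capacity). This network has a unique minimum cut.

Min-cut arcs: {(1,2), (5,7), (11,3)} (total capacity 41)

augment #1: 1→2→9→8 push 21
augment #2: 1→11→3→4→8 push 10
augment #3: 1→0→6→10→5→7→8 push 10
max flow = 41; residual-reachable set from 1 gives S-side
cut edges (S→T): {(1,2), (5,7), (11,3)} total cap 41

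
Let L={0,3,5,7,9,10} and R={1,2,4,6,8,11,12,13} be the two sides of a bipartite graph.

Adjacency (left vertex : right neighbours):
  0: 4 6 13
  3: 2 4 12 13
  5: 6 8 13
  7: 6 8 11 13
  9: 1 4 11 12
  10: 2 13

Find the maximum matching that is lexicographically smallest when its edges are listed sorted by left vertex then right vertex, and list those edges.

Lex-smallest maximum matching: {(0,4), (3,2), (5,6), (7,8), (9,1), (10,13)}

|M| = 6 (so the lex-smallest maximum matching has 6 edges)
process left vertices in ascending order; for each, take the smallest-labelled available neighbour that still permits 6 edges overall, or leave it unmatched if none does
lex-smallest matching: {0-4, 3-2, 5-6, 7-8, 9-1, 10-13}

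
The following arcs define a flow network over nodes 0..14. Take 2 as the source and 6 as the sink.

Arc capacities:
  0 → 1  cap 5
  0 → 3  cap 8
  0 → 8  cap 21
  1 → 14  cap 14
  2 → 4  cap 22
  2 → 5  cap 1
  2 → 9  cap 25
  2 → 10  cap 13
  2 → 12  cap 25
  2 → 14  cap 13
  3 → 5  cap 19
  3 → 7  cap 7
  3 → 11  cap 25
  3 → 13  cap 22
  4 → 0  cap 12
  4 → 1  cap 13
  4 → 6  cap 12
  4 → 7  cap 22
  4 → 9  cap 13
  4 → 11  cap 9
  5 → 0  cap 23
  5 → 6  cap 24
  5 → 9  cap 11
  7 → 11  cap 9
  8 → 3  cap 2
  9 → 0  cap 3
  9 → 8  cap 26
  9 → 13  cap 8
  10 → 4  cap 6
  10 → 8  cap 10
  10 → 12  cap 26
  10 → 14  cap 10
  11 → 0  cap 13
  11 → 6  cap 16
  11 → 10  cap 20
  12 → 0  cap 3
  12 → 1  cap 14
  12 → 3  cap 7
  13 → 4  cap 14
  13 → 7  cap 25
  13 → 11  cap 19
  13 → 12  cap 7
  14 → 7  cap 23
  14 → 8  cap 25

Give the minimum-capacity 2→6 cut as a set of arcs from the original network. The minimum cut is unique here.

augment #1: 2→4→6 push 12
augment #2: 2→5→6 push 1
augment #3: 2→4→11→6 push 9
augment #4: 2→4→7→11→6 push 1
augment #5: 2→9→13→11→6 push 6
augment #6: 2→12→3→5→6 push 7
augment #7: 2→9→0→3→5→6 push 3
augment #8: 2→9→8→3→5→6 push 2
augment #9: 2→12→0→3→5→6 push 3
augment #10: 2→10→4→0→3→5→6 push 2
max flow = 46; residual-reachable set from 2 gives S-side
cut edges (S→T): {(0,3), (2,5), (4,6), (8,3), (11,6), (12,3)} total cap 46

Min-cut arcs: {(0,3), (2,5), (4,6), (8,3), (11,6), (12,3)} (total capacity 46)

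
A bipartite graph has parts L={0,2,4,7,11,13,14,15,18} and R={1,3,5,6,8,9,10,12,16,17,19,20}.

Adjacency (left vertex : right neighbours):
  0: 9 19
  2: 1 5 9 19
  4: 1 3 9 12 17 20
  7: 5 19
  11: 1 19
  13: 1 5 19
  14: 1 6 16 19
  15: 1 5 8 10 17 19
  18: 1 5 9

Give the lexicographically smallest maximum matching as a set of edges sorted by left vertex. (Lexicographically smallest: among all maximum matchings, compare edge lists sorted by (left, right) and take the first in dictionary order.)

Lex-smallest maximum matching: {(0,9), (2,1), (4,3), (7,5), (11,19), (14,6), (15,8)}

|M| = 7 (so the lex-smallest maximum matching has 7 edges)
process left vertices in ascending order; for each, take the smallest-labelled available neighbour that still permits 7 edges overall, or leave it unmatched if none does
lex-smallest matching: {0-9, 2-1, 4-3, 7-5, 11-19, 14-6, 15-8}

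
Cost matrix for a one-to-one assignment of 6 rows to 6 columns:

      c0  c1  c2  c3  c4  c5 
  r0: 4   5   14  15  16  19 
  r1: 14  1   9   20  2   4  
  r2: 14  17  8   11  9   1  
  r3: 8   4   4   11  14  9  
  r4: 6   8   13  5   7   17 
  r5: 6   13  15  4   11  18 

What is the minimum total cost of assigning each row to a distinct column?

Minimum assignment cost: 21

optimal assignment: row0→col0 (cost 4), row1→col1 (cost 1), row2→col5 (cost 1), row3→col2 (cost 4), row4→col4 (cost 7), row5→col3 (cost 4)
total = 4 + 1 + 1 + 4 + 7 + 4 = 21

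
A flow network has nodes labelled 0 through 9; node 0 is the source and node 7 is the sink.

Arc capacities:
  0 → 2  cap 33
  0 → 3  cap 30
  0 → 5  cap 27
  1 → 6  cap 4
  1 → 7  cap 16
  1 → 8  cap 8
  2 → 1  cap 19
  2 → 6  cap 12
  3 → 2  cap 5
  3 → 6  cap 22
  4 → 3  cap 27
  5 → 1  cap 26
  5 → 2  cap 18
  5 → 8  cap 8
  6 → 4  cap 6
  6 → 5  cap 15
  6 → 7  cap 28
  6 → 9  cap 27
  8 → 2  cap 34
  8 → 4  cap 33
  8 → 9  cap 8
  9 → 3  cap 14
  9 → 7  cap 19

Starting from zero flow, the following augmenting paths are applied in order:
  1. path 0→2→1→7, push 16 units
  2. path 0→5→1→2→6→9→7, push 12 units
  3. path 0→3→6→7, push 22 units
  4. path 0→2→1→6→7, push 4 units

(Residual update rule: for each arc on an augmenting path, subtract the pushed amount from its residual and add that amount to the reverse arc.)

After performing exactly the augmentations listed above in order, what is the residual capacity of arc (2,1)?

after path 1 (0→2→1→7, push 16): res(2,1)=3
after path 2 (0→5→1→2→6→9→7, push 12): res(2,1)=15
after path 3 (0→3→6→7, push 22): res(2,1)=15
after path 4 (0→2→1→6→7, push 4): res(2,1)=11

Residual capacity of (2,1): 11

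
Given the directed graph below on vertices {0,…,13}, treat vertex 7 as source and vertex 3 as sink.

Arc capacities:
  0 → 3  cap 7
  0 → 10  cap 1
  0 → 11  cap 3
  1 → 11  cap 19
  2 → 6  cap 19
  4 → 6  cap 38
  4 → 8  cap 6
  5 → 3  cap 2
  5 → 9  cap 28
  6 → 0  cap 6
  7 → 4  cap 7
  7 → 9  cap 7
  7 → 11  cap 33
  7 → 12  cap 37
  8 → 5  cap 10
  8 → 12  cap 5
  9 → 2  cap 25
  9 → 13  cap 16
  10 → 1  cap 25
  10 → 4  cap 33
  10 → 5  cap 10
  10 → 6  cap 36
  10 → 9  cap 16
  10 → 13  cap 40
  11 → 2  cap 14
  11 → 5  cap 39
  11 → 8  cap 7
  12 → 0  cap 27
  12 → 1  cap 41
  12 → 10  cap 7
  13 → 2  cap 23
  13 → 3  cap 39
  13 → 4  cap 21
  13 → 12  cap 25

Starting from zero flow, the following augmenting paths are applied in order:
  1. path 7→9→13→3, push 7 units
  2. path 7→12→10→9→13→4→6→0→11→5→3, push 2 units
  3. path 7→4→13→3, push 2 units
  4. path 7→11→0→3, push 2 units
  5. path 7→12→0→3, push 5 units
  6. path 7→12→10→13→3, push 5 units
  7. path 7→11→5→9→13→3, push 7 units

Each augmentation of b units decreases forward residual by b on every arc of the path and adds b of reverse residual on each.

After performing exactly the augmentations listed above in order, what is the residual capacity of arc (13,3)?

after path 1 (7→9→13→3, push 7): res(13,3)=32
after path 2 (7→12→10→9→13→4→6→0→11→5→3, push 2): res(13,3)=32
after path 3 (7→4→13→3, push 2): res(13,3)=30
after path 4 (7→11→0→3, push 2): res(13,3)=30
after path 5 (7→12→0→3, push 5): res(13,3)=30
after path 6 (7→12→10→13→3, push 5): res(13,3)=25
after path 7 (7→11→5→9→13→3, push 7): res(13,3)=18

Residual capacity of (13,3): 18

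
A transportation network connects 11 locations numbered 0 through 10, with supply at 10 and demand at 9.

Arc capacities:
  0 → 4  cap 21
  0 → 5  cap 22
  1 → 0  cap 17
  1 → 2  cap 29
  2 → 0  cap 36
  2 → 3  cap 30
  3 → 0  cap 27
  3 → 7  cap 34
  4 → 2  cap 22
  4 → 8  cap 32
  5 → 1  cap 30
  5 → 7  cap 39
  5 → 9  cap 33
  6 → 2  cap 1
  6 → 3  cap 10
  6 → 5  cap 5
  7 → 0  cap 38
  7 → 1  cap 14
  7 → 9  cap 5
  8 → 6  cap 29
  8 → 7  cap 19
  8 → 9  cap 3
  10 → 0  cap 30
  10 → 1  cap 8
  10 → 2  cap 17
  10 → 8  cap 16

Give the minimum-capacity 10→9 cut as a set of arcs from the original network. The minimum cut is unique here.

augment #1: 10→8→9 push 3
augment #2: 10→0→5→9 push 22
augment #3: 10→8→7→9 push 5
augment #4: 10→8→6→5→9 push 5
max flow = 35; residual-reachable set from 10 gives S-side
cut edges (S→T): {(0,5), (6,5), (7,9), (8,9)} total cap 35

Min-cut arcs: {(0,5), (6,5), (7,9), (8,9)} (total capacity 35)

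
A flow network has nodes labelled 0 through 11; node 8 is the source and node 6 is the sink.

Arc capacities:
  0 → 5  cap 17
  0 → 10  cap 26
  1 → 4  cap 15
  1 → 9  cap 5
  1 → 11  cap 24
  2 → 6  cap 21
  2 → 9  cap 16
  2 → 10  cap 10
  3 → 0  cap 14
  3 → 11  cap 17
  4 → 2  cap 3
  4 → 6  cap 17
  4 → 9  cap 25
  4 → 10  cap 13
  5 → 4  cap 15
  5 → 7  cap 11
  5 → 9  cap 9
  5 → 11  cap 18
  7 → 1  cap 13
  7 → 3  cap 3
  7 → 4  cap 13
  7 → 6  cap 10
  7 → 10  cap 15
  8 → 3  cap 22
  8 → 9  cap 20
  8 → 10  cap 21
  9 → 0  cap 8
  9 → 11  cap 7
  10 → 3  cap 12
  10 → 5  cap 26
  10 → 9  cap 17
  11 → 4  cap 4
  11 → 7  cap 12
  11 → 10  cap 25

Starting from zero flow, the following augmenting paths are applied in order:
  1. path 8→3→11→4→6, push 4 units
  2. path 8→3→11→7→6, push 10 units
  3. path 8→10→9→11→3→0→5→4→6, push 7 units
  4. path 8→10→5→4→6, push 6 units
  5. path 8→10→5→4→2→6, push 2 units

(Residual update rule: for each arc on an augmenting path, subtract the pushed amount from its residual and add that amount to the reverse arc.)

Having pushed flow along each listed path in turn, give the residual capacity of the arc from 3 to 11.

Residual capacity of (3,11): 10

after path 1 (8→3→11→4→6, push 4): res(3,11)=13
after path 2 (8→3→11→7→6, push 10): res(3,11)=3
after path 3 (8→10→9→11→3→0→5→4→6, push 7): res(3,11)=10
after path 4 (8→10→5→4→6, push 6): res(3,11)=10
after path 5 (8→10→5→4→2→6, push 2): res(3,11)=10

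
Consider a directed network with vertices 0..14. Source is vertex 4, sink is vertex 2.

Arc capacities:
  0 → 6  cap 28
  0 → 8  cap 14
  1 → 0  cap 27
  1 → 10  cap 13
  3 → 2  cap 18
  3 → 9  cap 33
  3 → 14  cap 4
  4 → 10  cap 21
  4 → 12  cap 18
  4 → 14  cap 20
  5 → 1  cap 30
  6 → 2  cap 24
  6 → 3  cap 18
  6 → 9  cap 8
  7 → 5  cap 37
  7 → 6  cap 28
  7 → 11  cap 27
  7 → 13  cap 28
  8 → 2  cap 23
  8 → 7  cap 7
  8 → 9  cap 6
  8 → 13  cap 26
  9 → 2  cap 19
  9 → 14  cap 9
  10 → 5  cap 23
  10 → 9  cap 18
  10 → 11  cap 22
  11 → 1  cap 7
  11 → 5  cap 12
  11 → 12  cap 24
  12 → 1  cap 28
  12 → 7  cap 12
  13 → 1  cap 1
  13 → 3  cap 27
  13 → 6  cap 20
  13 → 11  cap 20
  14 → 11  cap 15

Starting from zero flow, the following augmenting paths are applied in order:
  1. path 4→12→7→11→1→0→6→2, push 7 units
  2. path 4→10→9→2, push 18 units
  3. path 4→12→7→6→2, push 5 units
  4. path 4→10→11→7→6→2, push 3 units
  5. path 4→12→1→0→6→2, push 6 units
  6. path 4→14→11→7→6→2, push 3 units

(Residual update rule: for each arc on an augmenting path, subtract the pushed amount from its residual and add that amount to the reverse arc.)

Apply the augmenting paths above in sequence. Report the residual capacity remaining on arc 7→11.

Residual capacity of (7,11): 26

after path 1 (4→12→7→11→1→0→6→2, push 7): res(7,11)=20
after path 2 (4→10→9→2, push 18): res(7,11)=20
after path 3 (4→12→7→6→2, push 5): res(7,11)=20
after path 4 (4→10→11→7→6→2, push 3): res(7,11)=23
after path 5 (4→12→1→0→6→2, push 6): res(7,11)=23
after path 6 (4→14→11→7→6→2, push 3): res(7,11)=26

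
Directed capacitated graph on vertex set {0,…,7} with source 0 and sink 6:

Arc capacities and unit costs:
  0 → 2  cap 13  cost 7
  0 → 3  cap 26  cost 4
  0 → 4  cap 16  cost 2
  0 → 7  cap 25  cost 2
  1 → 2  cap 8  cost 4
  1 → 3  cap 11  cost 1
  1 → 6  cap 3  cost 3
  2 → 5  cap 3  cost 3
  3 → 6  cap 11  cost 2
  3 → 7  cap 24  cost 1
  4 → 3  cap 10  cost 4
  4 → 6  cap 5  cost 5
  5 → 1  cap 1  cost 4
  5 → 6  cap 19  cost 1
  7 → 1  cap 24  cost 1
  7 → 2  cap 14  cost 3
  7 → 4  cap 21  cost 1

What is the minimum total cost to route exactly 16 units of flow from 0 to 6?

Minimum cost for 16 units: 98

shortest-cost path #1: 0→3→6 push 11 @ unit cost 6 (adds 66)
shortest-cost path #2: 0→7→1→6 push 3 @ unit cost 6 (adds 18)
shortest-cost path #3: 0→4→6 push 2 @ unit cost 7 (adds 14)
total cost = 98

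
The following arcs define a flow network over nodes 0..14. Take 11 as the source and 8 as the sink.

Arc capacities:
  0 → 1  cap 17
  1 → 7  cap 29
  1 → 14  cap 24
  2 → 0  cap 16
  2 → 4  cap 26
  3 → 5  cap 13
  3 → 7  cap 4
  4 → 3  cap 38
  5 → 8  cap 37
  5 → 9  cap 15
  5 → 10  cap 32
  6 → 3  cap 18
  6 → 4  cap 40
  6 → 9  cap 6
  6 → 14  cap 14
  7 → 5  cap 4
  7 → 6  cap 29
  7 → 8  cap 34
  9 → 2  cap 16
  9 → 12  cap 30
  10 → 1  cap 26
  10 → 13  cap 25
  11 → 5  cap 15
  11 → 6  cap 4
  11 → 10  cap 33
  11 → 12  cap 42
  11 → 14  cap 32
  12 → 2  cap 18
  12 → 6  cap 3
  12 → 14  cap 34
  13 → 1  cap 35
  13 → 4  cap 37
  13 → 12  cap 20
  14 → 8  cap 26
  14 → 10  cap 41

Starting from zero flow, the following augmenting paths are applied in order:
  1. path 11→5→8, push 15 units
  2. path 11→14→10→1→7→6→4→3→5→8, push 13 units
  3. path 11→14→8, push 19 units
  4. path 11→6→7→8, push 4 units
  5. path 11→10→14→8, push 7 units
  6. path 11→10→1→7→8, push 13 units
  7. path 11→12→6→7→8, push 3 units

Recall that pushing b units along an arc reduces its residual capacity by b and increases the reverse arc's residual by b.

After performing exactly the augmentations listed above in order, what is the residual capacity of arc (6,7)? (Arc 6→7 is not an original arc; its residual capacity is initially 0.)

Residual capacity of (6,7): 6

after path 1 (11→5→8, push 15): res(6,7)=0
after path 2 (11→14→10→1→7→6→4→3→5→8, push 13): res(6,7)=13
after path 3 (11→14→8, push 19): res(6,7)=13
after path 4 (11→6→7→8, push 4): res(6,7)=9
after path 5 (11→10→14→8, push 7): res(6,7)=9
after path 6 (11→10→1→7→8, push 13): res(6,7)=9
after path 7 (11→12→6→7→8, push 3): res(6,7)=6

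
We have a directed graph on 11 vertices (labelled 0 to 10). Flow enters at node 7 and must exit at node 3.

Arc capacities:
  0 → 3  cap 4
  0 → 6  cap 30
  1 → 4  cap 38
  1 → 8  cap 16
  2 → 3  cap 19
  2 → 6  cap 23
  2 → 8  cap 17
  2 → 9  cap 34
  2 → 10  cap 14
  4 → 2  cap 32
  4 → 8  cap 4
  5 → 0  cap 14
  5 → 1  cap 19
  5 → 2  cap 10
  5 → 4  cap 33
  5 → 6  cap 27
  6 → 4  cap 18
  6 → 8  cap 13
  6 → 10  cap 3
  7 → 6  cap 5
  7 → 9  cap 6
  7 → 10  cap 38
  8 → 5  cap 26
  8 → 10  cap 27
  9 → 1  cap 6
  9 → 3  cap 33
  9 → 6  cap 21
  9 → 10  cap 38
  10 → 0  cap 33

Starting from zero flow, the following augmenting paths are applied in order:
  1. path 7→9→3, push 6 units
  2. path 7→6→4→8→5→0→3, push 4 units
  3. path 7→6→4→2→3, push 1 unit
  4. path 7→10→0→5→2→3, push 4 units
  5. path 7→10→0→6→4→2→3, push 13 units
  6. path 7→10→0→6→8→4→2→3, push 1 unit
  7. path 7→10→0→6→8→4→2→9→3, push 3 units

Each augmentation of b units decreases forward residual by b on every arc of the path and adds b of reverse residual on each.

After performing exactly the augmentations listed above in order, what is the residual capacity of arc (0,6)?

after path 1 (7→9→3, push 6): res(0,6)=30
after path 2 (7→6→4→8→5→0→3, push 4): res(0,6)=30
after path 3 (7→6→4→2→3, push 1): res(0,6)=30
after path 4 (7→10→0→5→2→3, push 4): res(0,6)=30
after path 5 (7→10→0→6→4→2→3, push 13): res(0,6)=17
after path 6 (7→10→0→6→8→4→2→3, push 1): res(0,6)=16
after path 7 (7→10→0→6→8→4→2→9→3, push 3): res(0,6)=13

Residual capacity of (0,6): 13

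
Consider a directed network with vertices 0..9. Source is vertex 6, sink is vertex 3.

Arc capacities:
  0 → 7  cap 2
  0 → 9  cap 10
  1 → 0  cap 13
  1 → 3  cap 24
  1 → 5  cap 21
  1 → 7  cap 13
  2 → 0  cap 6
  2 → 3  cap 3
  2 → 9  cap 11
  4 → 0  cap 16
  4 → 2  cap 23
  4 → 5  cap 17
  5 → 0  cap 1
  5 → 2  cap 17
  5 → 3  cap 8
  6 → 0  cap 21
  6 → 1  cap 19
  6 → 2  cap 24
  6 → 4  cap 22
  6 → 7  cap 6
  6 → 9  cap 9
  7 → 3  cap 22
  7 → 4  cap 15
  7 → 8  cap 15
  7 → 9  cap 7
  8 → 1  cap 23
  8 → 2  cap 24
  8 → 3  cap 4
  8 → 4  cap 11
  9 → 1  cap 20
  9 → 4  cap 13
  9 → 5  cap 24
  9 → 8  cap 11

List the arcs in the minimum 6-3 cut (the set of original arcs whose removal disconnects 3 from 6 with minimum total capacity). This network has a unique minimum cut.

augment #1: 6→1→3 push 19
augment #2: 6→2→3 push 3
augment #3: 6→7→3 push 6
augment #4: 6→0→7→3 push 2
augment #5: 6→4→5→3 push 8
augment #6: 6→9→1→3 push 5
augment #7: 6→9→8→3 push 4
augment #8: 6→0→9→1→7→3 push 10
augment #9: 6→2→9→1→7→3 push 3
max flow = 60; residual-reachable set from 6 gives S-side
cut edges (S→T): {(0,7), (1,3), (1,7), (2,3), (5,3), (6,7), (8,3)} total cap 60

Min-cut arcs: {(0,7), (1,3), (1,7), (2,3), (5,3), (6,7), (8,3)} (total capacity 60)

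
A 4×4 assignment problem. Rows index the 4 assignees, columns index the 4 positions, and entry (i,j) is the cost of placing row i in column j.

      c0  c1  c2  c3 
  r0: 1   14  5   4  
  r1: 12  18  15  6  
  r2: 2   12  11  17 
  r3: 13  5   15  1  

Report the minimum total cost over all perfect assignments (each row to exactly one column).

Minimum assignment cost: 18

optimal assignment: row0→col2 (cost 5), row1→col3 (cost 6), row2→col0 (cost 2), row3→col1 (cost 5)
total = 5 + 6 + 2 + 5 = 18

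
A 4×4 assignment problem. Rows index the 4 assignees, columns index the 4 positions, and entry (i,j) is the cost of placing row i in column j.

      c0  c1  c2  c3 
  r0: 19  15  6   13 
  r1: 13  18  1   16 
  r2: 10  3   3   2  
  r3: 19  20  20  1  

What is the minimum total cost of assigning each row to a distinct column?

Minimum assignment cost: 23

optimal assignment: row0→col2 (cost 6), row1→col0 (cost 13), row2→col1 (cost 3), row3→col3 (cost 1)
total = 6 + 13 + 3 + 1 = 23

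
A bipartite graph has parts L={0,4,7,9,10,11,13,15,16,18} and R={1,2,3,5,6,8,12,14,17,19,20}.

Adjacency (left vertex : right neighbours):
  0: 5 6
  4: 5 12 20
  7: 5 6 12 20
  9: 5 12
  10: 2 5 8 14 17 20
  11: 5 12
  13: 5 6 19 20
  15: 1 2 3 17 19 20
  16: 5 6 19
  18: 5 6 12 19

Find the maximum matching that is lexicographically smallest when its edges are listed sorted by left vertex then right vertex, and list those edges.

|M| = 7 (so the lex-smallest maximum matching has 7 edges)
process left vertices in ascending order; for each, take the smallest-labelled available neighbour that still permits 7 edges overall, or leave it unmatched if none does
lex-smallest matching: {0-5, 4-12, 7-6, 10-2, 13-20, 15-1, 16-19}

Lex-smallest maximum matching: {(0,5), (4,12), (7,6), (10,2), (13,20), (15,1), (16,19)}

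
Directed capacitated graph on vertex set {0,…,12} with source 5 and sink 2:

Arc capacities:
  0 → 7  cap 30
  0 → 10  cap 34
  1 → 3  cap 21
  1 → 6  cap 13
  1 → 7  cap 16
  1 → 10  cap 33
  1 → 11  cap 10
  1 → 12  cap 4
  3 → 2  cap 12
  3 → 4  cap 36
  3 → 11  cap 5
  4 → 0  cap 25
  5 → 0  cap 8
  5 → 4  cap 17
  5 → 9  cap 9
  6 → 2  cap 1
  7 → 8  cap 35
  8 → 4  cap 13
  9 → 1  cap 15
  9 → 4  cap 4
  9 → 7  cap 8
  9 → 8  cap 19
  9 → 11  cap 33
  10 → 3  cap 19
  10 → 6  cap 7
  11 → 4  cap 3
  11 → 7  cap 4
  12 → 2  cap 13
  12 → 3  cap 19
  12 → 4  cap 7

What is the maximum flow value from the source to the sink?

Maximum flow value: 17

augment #1: 5→0→10→3→2 bottleneck 8, total now 8
augment #2: 5→9→1→3→2 bottleneck 4, total now 12
augment #3: 5→9→1→6→2 bottleneck 1, total now 13
augment #4: 5→9→1→12→2 bottleneck 4, total now 17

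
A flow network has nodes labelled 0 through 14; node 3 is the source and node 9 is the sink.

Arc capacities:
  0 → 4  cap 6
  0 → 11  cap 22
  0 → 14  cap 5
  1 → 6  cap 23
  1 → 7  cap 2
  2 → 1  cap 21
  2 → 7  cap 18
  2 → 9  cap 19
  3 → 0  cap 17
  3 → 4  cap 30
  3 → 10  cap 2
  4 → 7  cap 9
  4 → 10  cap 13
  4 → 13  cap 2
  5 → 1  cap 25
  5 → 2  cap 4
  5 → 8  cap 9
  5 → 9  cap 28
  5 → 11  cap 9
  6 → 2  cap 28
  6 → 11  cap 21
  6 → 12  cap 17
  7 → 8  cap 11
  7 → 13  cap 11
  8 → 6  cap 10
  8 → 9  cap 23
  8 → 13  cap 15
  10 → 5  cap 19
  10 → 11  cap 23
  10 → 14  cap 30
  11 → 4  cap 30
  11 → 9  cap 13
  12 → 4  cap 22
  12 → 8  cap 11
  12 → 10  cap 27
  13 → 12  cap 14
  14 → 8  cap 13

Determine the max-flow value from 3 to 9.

augment #1: 3→0→11→9 bottleneck 13, total now 13
augment #2: 3→10→5→9 bottleneck 2, total now 15
augment #3: 3→0→14→8→9 bottleneck 4, total now 19
augment #4: 3→4→7→8→9 bottleneck 9, total now 28
augment #5: 3→4→10→5→9 bottleneck 13, total now 41
augment #6: 3→4→13→12→8→9 bottleneck 2, total now 43

Maximum flow value: 43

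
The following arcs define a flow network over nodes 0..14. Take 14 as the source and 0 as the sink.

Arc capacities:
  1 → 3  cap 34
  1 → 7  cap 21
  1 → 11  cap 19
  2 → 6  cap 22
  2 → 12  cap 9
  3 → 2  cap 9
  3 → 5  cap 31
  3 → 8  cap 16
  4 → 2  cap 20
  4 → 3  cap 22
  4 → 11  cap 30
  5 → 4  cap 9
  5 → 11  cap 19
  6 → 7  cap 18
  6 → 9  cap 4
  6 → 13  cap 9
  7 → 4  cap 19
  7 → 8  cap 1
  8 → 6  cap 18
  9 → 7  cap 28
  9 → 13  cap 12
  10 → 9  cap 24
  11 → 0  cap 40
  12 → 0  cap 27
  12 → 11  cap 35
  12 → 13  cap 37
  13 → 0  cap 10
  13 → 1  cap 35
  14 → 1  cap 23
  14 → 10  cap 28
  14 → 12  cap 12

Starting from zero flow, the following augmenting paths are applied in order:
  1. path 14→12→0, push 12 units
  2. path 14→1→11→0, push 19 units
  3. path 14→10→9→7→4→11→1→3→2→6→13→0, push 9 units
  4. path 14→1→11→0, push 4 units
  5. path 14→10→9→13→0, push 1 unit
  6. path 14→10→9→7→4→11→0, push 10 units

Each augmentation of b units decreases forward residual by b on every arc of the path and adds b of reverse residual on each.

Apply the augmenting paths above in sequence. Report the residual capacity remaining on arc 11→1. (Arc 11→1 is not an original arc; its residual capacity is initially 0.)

Residual capacity of (11,1): 14

after path 1 (14→12→0, push 12): res(11,1)=0
after path 2 (14→1→11→0, push 19): res(11,1)=19
after path 3 (14→10→9→7→4→11→1→3→2→6→13→0, push 9): res(11,1)=10
after path 4 (14→1→11→0, push 4): res(11,1)=14
after path 5 (14→10→9→13→0, push 1): res(11,1)=14
after path 6 (14→10→9→7→4→11→0, push 10): res(11,1)=14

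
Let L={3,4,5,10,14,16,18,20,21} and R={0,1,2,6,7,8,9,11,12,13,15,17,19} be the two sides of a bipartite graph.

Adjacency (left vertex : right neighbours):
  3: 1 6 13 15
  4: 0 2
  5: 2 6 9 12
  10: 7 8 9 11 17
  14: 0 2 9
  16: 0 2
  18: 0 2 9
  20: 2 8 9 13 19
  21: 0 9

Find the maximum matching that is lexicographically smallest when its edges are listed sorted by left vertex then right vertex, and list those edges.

|M| = 7 (so the lex-smallest maximum matching has 7 edges)
process left vertices in ascending order; for each, take the smallest-labelled available neighbour that still permits 7 edges overall, or leave it unmatched if none does
lex-smallest matching: {3-1, 4-0, 5-6, 10-7, 14-2, 18-9, 20-8}

Lex-smallest maximum matching: {(3,1), (4,0), (5,6), (10,7), (14,2), (18,9), (20,8)}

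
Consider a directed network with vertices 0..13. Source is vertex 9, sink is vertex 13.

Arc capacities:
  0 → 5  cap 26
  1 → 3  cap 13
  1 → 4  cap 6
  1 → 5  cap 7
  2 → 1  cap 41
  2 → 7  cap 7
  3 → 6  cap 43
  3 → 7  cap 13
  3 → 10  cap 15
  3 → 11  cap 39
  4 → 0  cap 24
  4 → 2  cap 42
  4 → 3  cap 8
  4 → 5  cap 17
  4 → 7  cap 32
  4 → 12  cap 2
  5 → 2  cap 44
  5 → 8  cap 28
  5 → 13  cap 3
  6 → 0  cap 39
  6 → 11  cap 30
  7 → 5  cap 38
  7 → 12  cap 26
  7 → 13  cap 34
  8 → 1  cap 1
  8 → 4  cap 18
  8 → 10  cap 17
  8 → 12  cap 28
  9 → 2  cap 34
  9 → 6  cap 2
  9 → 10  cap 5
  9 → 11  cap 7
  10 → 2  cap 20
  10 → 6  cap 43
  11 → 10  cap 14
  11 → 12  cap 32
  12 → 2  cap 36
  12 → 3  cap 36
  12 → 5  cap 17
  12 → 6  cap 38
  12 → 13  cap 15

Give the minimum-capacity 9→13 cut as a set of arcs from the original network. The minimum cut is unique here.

Min-cut arcs: {(1,3), (1,4), (1,5), (2,7), (9,6), (9,10), (9,11)} (total capacity 47)

augment #1: 9→2→7→13 push 7
augment #2: 9→11→12→13 push 7
augment #3: 9→2→1→5→13 push 3
augment #4: 9→6→11→12→13 push 2
augment #5: 9→2→1→3→7→13 push 13
augment #6: 9→2→1→4→7→13 push 6
augment #7: 9→10→6→11→12→13 push 5
augment #8: 9→2→1→5→8→12→13 push 1
augment #9: 9→2→1→5→8→4→7→13 push 3
max flow = 47; residual-reachable set from 9 gives S-side
cut edges (S→T): {(1,3), (1,4), (1,5), (2,7), (9,6), (9,10), (9,11)} total cap 47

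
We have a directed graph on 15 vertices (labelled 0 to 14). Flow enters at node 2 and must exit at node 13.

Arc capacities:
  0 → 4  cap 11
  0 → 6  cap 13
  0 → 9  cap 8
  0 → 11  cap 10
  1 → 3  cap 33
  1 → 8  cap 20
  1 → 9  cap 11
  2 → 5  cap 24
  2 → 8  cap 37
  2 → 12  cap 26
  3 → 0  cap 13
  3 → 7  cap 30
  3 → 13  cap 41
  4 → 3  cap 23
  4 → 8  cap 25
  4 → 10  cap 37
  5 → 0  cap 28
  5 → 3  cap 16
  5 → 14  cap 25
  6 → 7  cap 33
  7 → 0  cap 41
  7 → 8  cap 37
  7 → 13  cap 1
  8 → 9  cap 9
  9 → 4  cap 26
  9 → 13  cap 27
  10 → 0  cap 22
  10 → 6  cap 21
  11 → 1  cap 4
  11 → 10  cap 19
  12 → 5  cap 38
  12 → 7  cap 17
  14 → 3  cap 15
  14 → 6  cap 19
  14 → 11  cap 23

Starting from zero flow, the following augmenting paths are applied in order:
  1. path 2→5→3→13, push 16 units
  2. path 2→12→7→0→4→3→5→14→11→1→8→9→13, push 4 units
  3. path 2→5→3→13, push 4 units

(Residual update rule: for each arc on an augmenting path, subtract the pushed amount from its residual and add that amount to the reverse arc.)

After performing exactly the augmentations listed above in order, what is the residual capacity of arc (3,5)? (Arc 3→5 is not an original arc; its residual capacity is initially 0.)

Residual capacity of (3,5): 16

after path 1 (2→5→3→13, push 16): res(3,5)=16
after path 2 (2→12→7→0→4→3→5→14→11→1→8→9→13, push 4): res(3,5)=12
after path 3 (2→5→3→13, push 4): res(3,5)=16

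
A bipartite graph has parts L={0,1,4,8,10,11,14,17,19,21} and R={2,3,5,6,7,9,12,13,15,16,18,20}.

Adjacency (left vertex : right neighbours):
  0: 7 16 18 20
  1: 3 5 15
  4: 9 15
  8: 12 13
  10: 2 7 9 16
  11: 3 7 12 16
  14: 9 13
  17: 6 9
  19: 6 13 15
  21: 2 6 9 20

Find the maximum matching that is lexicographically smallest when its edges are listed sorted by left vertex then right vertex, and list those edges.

|M| = 10 (so the lex-smallest maximum matching has 10 edges)
process left vertices in ascending order; for each, take the smallest-labelled available neighbour that still permits 10 edges overall, or leave it unmatched if none does
lex-smallest matching: {0-7, 1-3, 4-9, 8-12, 10-2, 11-16, 14-13, 17-6, 19-15, 21-20}

Lex-smallest maximum matching: {(0,7), (1,3), (4,9), (8,12), (10,2), (11,16), (14,13), (17,6), (19,15), (21,20)}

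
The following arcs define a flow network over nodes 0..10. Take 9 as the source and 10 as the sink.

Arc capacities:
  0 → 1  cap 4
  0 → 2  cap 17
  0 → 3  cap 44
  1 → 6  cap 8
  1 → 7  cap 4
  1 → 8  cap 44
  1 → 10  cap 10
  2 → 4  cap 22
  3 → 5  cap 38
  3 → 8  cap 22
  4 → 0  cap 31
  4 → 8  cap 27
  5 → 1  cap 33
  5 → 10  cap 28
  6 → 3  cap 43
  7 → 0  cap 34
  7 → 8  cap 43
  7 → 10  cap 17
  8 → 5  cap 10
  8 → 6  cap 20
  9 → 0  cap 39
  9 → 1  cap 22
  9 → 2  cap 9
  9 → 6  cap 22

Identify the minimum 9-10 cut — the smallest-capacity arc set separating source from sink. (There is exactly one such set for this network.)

augment #1: 9→1→10 push 10
augment #2: 9→1→7→10 push 4
augment #3: 9→0→3→5→10 push 28
max flow = 42; residual-reachable set from 9 gives S-side
cut edges (S→T): {(1,7), (1,10), (5,10)} total cap 42

Min-cut arcs: {(1,7), (1,10), (5,10)} (total capacity 42)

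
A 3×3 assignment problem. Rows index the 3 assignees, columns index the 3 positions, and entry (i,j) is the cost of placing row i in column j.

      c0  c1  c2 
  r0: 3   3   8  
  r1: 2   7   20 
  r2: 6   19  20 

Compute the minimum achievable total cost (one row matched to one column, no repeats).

optimal assignment: row0→col2 (cost 8), row1→col1 (cost 7), row2→col0 (cost 6)
total = 8 + 7 + 6 = 21

Minimum assignment cost: 21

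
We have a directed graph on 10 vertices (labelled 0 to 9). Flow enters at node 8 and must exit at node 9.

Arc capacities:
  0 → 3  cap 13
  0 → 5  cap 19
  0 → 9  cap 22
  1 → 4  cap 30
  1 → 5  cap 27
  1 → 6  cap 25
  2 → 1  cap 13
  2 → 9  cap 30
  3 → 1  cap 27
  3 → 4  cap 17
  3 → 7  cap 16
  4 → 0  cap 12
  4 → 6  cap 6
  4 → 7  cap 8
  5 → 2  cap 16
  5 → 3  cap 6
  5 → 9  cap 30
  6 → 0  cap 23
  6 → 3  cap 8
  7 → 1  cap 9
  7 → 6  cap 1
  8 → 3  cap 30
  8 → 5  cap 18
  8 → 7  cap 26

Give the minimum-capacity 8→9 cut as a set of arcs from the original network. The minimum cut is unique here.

augment #1: 8→5→9 push 18
augment #2: 8→3→1→5→9 push 12
augment #3: 8→3→4→0→9 push 12
augment #4: 8→7→6→0→9 push 1
augment #5: 8→3→1→5→2→9 push 6
augment #6: 8→7→1→5→2→9 push 9
max flow = 58; residual-reachable set from 8 gives S-side
cut edges (S→T): {(7,1), (7,6), (8,3), (8,5)} total cap 58

Min-cut arcs: {(7,1), (7,6), (8,3), (8,5)} (total capacity 58)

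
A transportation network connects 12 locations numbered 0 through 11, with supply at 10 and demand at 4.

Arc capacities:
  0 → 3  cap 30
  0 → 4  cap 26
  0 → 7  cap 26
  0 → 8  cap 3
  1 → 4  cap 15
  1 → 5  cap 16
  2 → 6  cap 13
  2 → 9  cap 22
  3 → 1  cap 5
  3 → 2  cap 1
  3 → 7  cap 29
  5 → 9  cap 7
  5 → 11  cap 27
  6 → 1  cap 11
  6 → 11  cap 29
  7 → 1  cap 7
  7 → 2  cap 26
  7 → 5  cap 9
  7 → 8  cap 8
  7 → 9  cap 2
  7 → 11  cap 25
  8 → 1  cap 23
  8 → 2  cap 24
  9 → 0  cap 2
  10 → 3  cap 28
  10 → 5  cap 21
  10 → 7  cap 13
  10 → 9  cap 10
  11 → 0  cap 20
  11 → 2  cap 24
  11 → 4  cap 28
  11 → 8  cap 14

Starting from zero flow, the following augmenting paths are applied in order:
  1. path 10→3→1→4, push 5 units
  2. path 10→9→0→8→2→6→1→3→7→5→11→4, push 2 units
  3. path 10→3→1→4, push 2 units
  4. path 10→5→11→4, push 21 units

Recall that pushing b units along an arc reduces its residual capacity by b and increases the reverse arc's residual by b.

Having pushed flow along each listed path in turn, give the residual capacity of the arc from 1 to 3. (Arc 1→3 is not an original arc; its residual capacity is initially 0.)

after path 1 (10→3→1→4, push 5): res(1,3)=5
after path 2 (10→9→0→8→2→6→1→3→7→5→11→4, push 2): res(1,3)=3
after path 3 (10→3→1→4, push 2): res(1,3)=5
after path 4 (10→5→11→4, push 21): res(1,3)=5

Residual capacity of (1,3): 5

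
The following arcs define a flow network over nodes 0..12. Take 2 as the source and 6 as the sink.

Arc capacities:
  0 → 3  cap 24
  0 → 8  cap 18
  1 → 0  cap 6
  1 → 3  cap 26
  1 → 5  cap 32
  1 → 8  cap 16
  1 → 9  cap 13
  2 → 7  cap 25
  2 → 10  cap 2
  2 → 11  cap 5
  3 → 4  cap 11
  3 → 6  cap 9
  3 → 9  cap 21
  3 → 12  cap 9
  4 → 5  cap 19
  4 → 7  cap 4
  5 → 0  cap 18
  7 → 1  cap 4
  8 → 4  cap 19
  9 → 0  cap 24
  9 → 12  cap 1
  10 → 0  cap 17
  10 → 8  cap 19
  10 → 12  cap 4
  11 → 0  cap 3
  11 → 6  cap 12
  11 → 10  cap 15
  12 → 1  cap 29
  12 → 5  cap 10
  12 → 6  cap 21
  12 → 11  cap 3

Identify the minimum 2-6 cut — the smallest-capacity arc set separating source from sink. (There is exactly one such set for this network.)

Min-cut arcs: {(2,10), (2,11), (7,1)} (total capacity 11)

augment #1: 2→11→6 push 5
augment #2: 2→10→12→6 push 2
augment #3: 2→7→1→3→6 push 4
max flow = 11; residual-reachable set from 2 gives S-side
cut edges (S→T): {(2,10), (2,11), (7,1)} total cap 11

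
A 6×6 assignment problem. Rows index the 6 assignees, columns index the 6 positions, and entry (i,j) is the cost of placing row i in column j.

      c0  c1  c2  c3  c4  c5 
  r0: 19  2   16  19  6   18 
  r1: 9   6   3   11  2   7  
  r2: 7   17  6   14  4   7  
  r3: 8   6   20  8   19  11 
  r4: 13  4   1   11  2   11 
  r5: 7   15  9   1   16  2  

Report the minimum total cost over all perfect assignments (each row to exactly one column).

Minimum assignment cost: 21

optimal assignment: row0→col1 (cost 2), row1→col4 (cost 2), row2→col5 (cost 7), row3→col0 (cost 8), row4→col2 (cost 1), row5→col3 (cost 1)
total = 2 + 2 + 7 + 8 + 1 + 1 = 21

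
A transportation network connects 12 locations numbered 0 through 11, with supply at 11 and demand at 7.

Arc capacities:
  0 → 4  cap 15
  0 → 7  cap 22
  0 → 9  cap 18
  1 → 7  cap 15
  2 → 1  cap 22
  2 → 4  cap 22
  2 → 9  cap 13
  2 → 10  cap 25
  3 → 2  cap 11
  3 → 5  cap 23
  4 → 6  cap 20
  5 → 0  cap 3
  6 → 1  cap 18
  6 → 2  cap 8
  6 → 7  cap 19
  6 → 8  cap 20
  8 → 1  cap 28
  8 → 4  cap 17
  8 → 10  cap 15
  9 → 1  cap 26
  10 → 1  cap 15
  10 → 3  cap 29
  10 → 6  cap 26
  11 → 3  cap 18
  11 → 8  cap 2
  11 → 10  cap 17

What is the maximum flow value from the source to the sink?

augment #1: 11→8→1→7 bottleneck 2, total now 2
augment #2: 11→10→1→7 bottleneck 13, total now 15
augment #3: 11→10→6→7 bottleneck 4, total now 19
augment #4: 11→3→5→0→7 bottleneck 3, total now 22
augment #5: 11→3→2→4→6→7 bottleneck 11, total now 33

Maximum flow value: 33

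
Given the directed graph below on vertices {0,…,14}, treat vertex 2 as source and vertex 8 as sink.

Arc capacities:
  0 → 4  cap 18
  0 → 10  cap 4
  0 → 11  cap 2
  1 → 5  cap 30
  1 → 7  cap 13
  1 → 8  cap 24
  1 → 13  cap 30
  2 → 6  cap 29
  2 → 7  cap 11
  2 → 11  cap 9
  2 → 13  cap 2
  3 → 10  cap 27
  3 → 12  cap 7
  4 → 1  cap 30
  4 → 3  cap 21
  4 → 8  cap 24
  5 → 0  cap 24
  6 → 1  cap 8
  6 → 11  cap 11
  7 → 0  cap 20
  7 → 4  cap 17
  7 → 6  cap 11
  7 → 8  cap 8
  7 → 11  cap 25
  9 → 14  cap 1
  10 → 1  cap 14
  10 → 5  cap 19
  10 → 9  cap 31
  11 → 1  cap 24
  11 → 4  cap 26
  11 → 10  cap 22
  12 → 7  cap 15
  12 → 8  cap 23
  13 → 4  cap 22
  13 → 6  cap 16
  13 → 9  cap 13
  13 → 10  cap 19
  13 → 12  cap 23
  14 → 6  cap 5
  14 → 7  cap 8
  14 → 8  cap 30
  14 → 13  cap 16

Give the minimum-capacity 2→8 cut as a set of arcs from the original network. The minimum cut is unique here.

augment #1: 2→7→8 push 8
augment #2: 2→6→1→8 push 8
augment #3: 2→7→4→8 push 3
augment #4: 2→11→1→8 push 9
augment #5: 2→13→4→8 push 2
augment #6: 2→6→11→1→8 push 7
augment #7: 2→6→11→4→8 push 4
max flow = 41; residual-reachable set from 2 gives S-side
cut edges (S→T): {(2,7), (2,11), (2,13), (6,1), (6,11)} total cap 41

Min-cut arcs: {(2,7), (2,11), (2,13), (6,1), (6,11)} (total capacity 41)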